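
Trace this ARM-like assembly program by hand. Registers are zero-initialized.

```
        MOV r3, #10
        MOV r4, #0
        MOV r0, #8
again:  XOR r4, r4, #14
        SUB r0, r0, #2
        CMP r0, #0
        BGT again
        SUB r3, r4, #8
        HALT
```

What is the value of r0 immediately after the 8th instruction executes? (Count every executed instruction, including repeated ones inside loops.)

6

after MOV r3, #10: r3=10
after MOV r4, #0: r4=0
after MOV r0, #8: r0=8
after XOR r4, r4, #14: r4=0^14=14
after SUB r0, r0, #2: r0=8-2=6
CMP r0, #0  (cmp 6,0)
BGT again: taken
after XOR r4, r4, #14: r4=14^14=0
After step 8: r0 = 6.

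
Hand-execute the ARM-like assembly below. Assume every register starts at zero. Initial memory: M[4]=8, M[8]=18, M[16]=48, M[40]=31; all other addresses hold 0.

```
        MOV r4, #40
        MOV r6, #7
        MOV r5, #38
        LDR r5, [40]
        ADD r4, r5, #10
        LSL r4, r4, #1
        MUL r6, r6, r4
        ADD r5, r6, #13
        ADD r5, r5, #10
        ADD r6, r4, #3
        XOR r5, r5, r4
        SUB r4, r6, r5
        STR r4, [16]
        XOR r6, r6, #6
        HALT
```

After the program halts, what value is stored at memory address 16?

-434

MOV r4, #40 → r4=40
MOV r6, #7 → r6=7
MOV r5, #38 → r5=38
LDR r5, [40] → r5=M[40]=31
ADD r4, r5, #10 → r4=31+10=41
LSL r4, r4, #1 → r4=41<<1=82
MUL r6, r6, r4 → r6=7*82=574
ADD r5, r6, #13 → r5=574+13=587
ADD r5, r5, #10 → r5=587+10=597
ADD r6, r4, #3 → r6=82+3=85
XOR r5, r5, r4 → r5=597^82=519
SUB r4, r6, r5 → r4=85-519=-434
STR r4, [16] → M[16]=-434
XOR r6, r6, #6 → r6=85^6=83
halt.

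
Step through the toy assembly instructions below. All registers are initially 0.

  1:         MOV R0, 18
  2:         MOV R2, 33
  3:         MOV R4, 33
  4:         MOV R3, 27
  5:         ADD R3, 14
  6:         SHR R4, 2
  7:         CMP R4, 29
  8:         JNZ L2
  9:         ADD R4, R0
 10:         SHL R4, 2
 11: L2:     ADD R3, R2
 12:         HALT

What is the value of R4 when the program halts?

8

after MOV R0, 18: R0=18
after MOV R2, 33: R2=33
after MOV R4, 33: R4=33
after MOV R3, 27: R3=27
after ADD R3, 14: R3=27+14=41
after SHR R4, 2: R4=33>>2=8
CMP R4, 29  (cmp 8,29)
JNZ L2: taken
after ADD R3, R2: R3=41+33=74
halt.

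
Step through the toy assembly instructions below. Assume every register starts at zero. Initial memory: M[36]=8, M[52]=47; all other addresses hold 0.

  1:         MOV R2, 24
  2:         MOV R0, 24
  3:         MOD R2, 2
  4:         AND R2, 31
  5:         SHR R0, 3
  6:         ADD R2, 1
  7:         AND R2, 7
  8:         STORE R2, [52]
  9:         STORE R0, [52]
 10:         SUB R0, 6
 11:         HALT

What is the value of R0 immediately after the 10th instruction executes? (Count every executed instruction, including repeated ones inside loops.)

MOV R2, 24 → R2=24
MOV R0, 24 → R0=24
MOD R2, 2 → R2=24%2=0
AND R2, 31 → R2=0&31=0
SHR R0, 3 → R0=24>>3=3
ADD R2, 1 → R2=0+1=1
AND R2, 7 → R2=1&7=1
STORE R2, [52] → M[52]=1
STORE R0, [52] → M[52]=3
SUB R0, 6 → R0=3-6=-3
After step 10: R0 = -3.

-3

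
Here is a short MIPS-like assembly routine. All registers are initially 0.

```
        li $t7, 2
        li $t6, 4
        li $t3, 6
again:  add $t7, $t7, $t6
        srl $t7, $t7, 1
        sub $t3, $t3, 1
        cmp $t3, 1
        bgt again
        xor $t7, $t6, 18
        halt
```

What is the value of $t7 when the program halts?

22

$t7=2
$t6=4
$t3=6
$t7=2+4=6
$t7=6>>1=3
$t3=6-1=5
cmp $t3, 1  (cmp 5,1)
bgt again: taken
$t7=3+4=7
$t7=7>>1=3
$t3=5-1=4
cmp $t3, 1  (cmp 4,1)
bgt again: taken
$t7=3+4=7
$t7=7>>1=3
$t3=4-1=3
cmp $t3, 1  (cmp 3,1)
bgt again: taken
$t7=3+4=7
$t7=7>>1=3
$t3=3-1=2
cmp $t3, 1  (cmp 2,1)
bgt again: taken
$t7=3+4=7
$t7=7>>1=3
$t3=2-1=1
cmp $t3, 1  (cmp 1,1)
bgt again: not taken
$t7=4^18=22
halt.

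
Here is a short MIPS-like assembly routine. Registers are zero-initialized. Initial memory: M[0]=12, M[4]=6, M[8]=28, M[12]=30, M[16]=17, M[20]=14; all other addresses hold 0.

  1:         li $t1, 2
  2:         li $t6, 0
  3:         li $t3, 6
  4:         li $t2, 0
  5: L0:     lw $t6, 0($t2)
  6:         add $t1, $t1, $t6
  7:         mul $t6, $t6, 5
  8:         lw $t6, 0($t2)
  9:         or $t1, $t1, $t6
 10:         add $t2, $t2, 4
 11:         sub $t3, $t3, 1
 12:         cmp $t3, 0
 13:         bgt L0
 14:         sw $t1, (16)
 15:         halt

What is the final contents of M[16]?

143

$t1=2
$t6=0
$t3=6
$t2=0
$t6=M[0]=12
$t1=2+12=14
$t6=12*5=60
$t6=M[0]=12
$t1=14|12=14
$t2=0+4=4
$t3=6-1=5
cmp $t3, 0  (cmp 5,0)
bgt L0: taken
$t6=M[4]=6
$t1=14+6=20
$t6=6*5=30
$t6=M[4]=6
$t1=20|6=22
$t2=4+4=8
$t3=5-1=4
cmp $t3, 0  (cmp 4,0)
bgt L0: taken
$t6=M[8]=28
$t1=22+28=50
$t6=28*5=140
$t6=M[8]=28
$t1=50|28=62
$t2=8+4=12
$t3=4-1=3
cmp $t3, 0  (cmp 3,0)
bgt L0: taken
$t6=M[12]=30
$t1=62+30=92
$t6=30*5=150
$t6=M[12]=30
$t1=92|30=94
$t2=12+4=16
$t3=3-1=2
cmp $t3, 0  (cmp 2,0)
bgt L0: taken
$t6=M[16]=17
$t1=94+17=111
$t6=17*5=85
$t6=M[16]=17
$t1=111|17=127
$t2=16+4=20
$t3=2-1=1
cmp $t3, 0  (cmp 1,0)
bgt L0: taken
$t6=M[20]=14
$t1=127+14=141
$t6=14*5=70
$t6=M[20]=14
$t1=141|14=143
$t2=20+4=24
$t3=1-1=0
cmp $t3, 0  (cmp 0,0)
bgt L0: not taken
sw $t1, (16) → M[16]=143
halt.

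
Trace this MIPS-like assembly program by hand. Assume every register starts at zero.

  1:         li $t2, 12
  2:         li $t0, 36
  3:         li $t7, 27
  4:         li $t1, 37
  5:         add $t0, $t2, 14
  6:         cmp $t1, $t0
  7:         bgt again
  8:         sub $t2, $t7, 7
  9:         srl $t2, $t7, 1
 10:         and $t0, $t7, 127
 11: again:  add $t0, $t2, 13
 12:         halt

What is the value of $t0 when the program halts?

25

li $t2, 12 → $t2=12
li $t0, 36 → $t0=36
li $t7, 27 → $t7=27
li $t1, 37 → $t1=37
add $t0, $t2, 14 → $t0=12+14=26
cmp $t1, $t0  (cmp 37,26)
bgt again: taken
add $t0, $t2, 13 → $t0=12+13=25
halt.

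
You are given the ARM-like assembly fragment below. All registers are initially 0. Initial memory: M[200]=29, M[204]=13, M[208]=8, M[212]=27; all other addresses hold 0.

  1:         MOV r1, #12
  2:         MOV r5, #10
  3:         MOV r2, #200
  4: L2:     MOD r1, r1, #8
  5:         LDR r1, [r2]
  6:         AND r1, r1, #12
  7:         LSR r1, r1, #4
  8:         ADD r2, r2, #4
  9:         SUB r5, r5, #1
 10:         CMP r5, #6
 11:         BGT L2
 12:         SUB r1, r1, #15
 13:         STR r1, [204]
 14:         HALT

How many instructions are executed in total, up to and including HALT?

38

MOV r1, #12 → r1=12
MOV r5, #10 → r5=10
MOV r2, #200 → r2=200
MOD r1, r1, #8 → r1=12%8=4
LDR r1, [r2] → r1=M[200]=29
AND r1, r1, #12 → r1=29&12=12
LSR r1, r1, #4 → r1=12>>4=0
ADD r2, r2, #4 → r2=200+4=204
SUB r5, r5, #1 → r5=10-1=9
CMP r5, #6  (cmp 9,6)
BGT L2: taken
MOD r1, r1, #8 → r1=0%8=0
LDR r1, [r2] → r1=M[204]=13
AND r1, r1, #12 → r1=13&12=12
LSR r1, r1, #4 → r1=12>>4=0
ADD r2, r2, #4 → r2=204+4=208
SUB r5, r5, #1 → r5=9-1=8
CMP r5, #6  (cmp 8,6)
BGT L2: taken
MOD r1, r1, #8 → r1=0%8=0
LDR r1, [r2] → r1=M[208]=8
AND r1, r1, #12 → r1=8&12=8
LSR r1, r1, #4 → r1=8>>4=0
ADD r2, r2, #4 → r2=208+4=212
SUB r5, r5, #1 → r5=8-1=7
CMP r5, #6  (cmp 7,6)
BGT L2: taken
MOD r1, r1, #8 → r1=0%8=0
LDR r1, [r2] → r1=M[212]=27
AND r1, r1, #12 → r1=27&12=8
LSR r1, r1, #4 → r1=8>>4=0
ADD r2, r2, #4 → r2=212+4=216
SUB r5, r5, #1 → r5=7-1=6
CMP r5, #6  (cmp 6,6)
BGT L2: not taken
SUB r1, r1, #15 → r1=0-15=-15
STR r1, [204] → M[204]=-15
halt.
Total executed instructions: 38.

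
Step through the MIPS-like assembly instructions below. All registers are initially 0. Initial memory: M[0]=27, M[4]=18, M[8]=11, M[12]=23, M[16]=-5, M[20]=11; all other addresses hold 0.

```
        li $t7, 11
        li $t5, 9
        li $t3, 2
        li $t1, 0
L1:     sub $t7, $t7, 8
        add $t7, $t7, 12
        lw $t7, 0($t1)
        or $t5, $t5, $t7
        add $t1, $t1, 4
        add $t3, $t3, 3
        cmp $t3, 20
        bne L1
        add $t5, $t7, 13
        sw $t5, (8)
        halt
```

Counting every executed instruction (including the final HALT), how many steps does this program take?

55

li $t7, 11 → $t7=11
li $t5, 9 → $t5=9
li $t3, 2 → $t3=2
li $t1, 0 → $t1=0
sub $t7, $t7, 8 → $t7=11-8=3
add $t7, $t7, 12 → $t7=3+12=15
lw $t7, 0($t1) → $t7=M[0]=27
or $t5, $t5, $t7 → $t5=9|27=27
add $t1, $t1, 4 → $t1=0+4=4
add $t3, $t3, 3 → $t3=2+3=5
cmp $t3, 20  (cmp 5,20)
bne L1: taken
sub $t7, $t7, 8 → $t7=27-8=19
add $t7, $t7, 12 → $t7=19+12=31
lw $t7, 0($t1) → $t7=M[4]=18
or $t5, $t5, $t7 → $t5=27|18=27
add $t1, $t1, 4 → $t1=4+4=8
add $t3, $t3, 3 → $t3=5+3=8
cmp $t3, 20  (cmp 8,20)
bne L1: taken
sub $t7, $t7, 8 → $t7=18-8=10
add $t7, $t7, 12 → $t7=10+12=22
lw $t7, 0($t1) → $t7=M[8]=11
or $t5, $t5, $t7 → $t5=27|11=27
add $t1, $t1, 4 → $t1=8+4=12
add $t3, $t3, 3 → $t3=8+3=11
cmp $t3, 20  (cmp 11,20)
bne L1: taken
sub $t7, $t7, 8 → $t7=11-8=3
add $t7, $t7, 12 → $t7=3+12=15
lw $t7, 0($t1) → $t7=M[12]=23
or $t5, $t5, $t7 → $t5=27|23=31
add $t1, $t1, 4 → $t1=12+4=16
add $t3, $t3, 3 → $t3=11+3=14
cmp $t3, 20  (cmp 14,20)
bne L1: taken
sub $t7, $t7, 8 → $t7=23-8=15
add $t7, $t7, 12 → $t7=15+12=27
lw $t7, 0($t1) → $t7=M[16]=-5
or $t5, $t5, $t7 → $t5=31|(-5)=-1
add $t1, $t1, 4 → $t1=16+4=20
add $t3, $t3, 3 → $t3=14+3=17
cmp $t3, 20  (cmp 17,20)
bne L1: taken
sub $t7, $t7, 8 → $t7=(-5)-8=-13
add $t7, $t7, 12 → $t7=(-13)+12=-1
lw $t7, 0($t1) → $t7=M[20]=11
or $t5, $t5, $t7 → $t5=(-1)|11=-1
add $t1, $t1, 4 → $t1=20+4=24
add $t3, $t3, 3 → $t3=17+3=20
cmp $t3, 20  (cmp 20,20)
bne L1: not taken
add $t5, $t7, 13 → $t5=11+13=24
sw $t5, (8) → M[8]=24
halt.
Total executed instructions: 55.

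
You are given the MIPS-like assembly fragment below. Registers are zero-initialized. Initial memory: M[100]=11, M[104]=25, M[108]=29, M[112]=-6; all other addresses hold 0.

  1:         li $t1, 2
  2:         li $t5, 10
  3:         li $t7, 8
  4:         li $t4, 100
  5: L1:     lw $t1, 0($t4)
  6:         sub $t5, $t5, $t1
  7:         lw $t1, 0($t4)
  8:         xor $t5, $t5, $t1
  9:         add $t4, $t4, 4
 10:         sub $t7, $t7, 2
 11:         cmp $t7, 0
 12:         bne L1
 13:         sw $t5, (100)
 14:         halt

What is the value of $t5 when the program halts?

after li $t1, 2: $t1=2
after li $t5, 10: $t5=10
after li $t7, 8: $t7=8
after li $t4, 100: $t4=100
after lw $t1, 0($t4): $t1=M[100]=11
after sub $t5, $t5, $t1: $t5=10-11=-1
after lw $t1, 0($t4): $t1=M[100]=11
after xor $t5, $t5, $t1: $t5=(-1)^11=-12
after add $t4, $t4, 4: $t4=100+4=104
after sub $t7, $t7, 2: $t7=8-2=6
cmp $t7, 0  (cmp 6,0)
bne L1: taken
after lw $t1, 0($t4): $t1=M[104]=25
after sub $t5, $t5, $t1: $t5=(-12)-25=-37
after lw $t1, 0($t4): $t1=M[104]=25
after xor $t5, $t5, $t1: $t5=(-37)^25=-62
after add $t4, $t4, 4: $t4=104+4=108
after sub $t7, $t7, 2: $t7=6-2=4
cmp $t7, 0  (cmp 4,0)
bne L1: taken
after lw $t1, 0($t4): $t1=M[108]=29
after sub $t5, $t5, $t1: $t5=(-62)-29=-91
after lw $t1, 0($t4): $t1=M[108]=29
after xor $t5, $t5, $t1: $t5=(-91)^29=-72
after add $t4, $t4, 4: $t4=108+4=112
after sub $t7, $t7, 2: $t7=4-2=2
cmp $t7, 0  (cmp 2,0)
bne L1: taken
after lw $t1, 0($t4): $t1=M[112]=-6
after sub $t5, $t5, $t1: $t5=(-72)-(-6)=-66
after lw $t1, 0($t4): $t1=M[112]=-6
after xor $t5, $t5, $t1: $t5=(-66)^(-6)=68
after add $t4, $t4, 4: $t4=112+4=116
after sub $t7, $t7, 2: $t7=2-2=0
cmp $t7, 0  (cmp 0,0)
bne L1: not taken
sw $t5, (100) → M[100]=68
halt.

68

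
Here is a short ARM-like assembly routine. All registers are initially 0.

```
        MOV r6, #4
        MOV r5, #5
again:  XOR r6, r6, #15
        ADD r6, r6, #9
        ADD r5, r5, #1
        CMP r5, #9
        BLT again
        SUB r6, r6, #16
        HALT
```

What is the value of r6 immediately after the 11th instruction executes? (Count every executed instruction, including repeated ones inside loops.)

36

MOV r6, #4 → r6=4
MOV r5, #5 → r5=5
XOR r6, r6, #15 → r6=4^15=11
ADD r6, r6, #9 → r6=11+9=20
ADD r5, r5, #1 → r5=5+1=6
CMP r5, #9  (cmp 6,9)
BLT again: taken
XOR r6, r6, #15 → r6=20^15=27
ADD r6, r6, #9 → r6=27+9=36
ADD r5, r5, #1 → r5=6+1=7
CMP r5, #9  (cmp 7,9)
After step 11: r6 = 36.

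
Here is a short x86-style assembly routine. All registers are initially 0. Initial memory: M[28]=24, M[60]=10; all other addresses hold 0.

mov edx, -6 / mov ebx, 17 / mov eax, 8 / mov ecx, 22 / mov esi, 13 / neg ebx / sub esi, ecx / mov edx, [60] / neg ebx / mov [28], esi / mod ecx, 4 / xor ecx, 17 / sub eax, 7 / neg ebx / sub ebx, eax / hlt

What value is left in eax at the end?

1

after mov edx, -6: edx=-6
after mov ebx, 17: ebx=17
after mov eax, 8: eax=8
after mov ecx, 22: ecx=22
after mov esi, 13: esi=13
after neg ebx: ebx=-(17)=-17
after sub esi, ecx: esi=13-22=-9
after mov edx, [60]: edx=M[60]=10
after neg ebx: ebx=-(-17)=17
mov [28], esi → M[28]=-9
after mod ecx, 4: ecx=22%4=2
after xor ecx, 17: ecx=2^17=19
after sub eax, 7: eax=8-7=1
after neg ebx: ebx=-(17)=-17
after sub ebx, eax: ebx=(-17)-1=-18
halt.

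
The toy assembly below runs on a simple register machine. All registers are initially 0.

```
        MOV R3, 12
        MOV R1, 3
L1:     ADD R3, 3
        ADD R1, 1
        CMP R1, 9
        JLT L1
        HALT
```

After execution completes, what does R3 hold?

R3=12
R1=3
R3=12+3=15
R1=3+1=4
CMP R1, 9  (cmp 4,9)
JLT L1: taken
R3=15+3=18
R1=4+1=5
CMP R1, 9  (cmp 5,9)
JLT L1: taken
R3=18+3=21
R1=5+1=6
CMP R1, 9  (cmp 6,9)
JLT L1: taken
R3=21+3=24
R1=6+1=7
CMP R1, 9  (cmp 7,9)
JLT L1: taken
R3=24+3=27
R1=7+1=8
CMP R1, 9  (cmp 8,9)
JLT L1: taken
R3=27+3=30
R1=8+1=9
CMP R1, 9  (cmp 9,9)
JLT L1: not taken
halt.

30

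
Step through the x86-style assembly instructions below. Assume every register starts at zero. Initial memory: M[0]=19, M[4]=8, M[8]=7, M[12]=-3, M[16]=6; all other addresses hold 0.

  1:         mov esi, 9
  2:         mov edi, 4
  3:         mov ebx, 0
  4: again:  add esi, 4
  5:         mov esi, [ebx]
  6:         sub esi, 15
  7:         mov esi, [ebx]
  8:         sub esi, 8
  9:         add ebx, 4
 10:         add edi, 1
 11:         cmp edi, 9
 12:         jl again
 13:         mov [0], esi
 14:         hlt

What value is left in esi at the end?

mov esi, 9 → esi=9
mov edi, 4 → edi=4
mov ebx, 0 → ebx=0
add esi, 4 → esi=9+4=13
mov esi, [ebx] → esi=M[0]=19
sub esi, 15 → esi=19-15=4
mov esi, [ebx] → esi=M[0]=19
sub esi, 8 → esi=19-8=11
add ebx, 4 → ebx=0+4=4
add edi, 1 → edi=4+1=5
cmp edi, 9  (cmp 5,9)
jl again: taken
add esi, 4 → esi=11+4=15
mov esi, [ebx] → esi=M[4]=8
sub esi, 15 → esi=8-15=-7
mov esi, [ebx] → esi=M[4]=8
sub esi, 8 → esi=8-8=0
add ebx, 4 → ebx=4+4=8
add edi, 1 → edi=5+1=6
cmp edi, 9  (cmp 6,9)
jl again: taken
add esi, 4 → esi=0+4=4
mov esi, [ebx] → esi=M[8]=7
sub esi, 15 → esi=7-15=-8
mov esi, [ebx] → esi=M[8]=7
sub esi, 8 → esi=7-8=-1
add ebx, 4 → ebx=8+4=12
add edi, 1 → edi=6+1=7
cmp edi, 9  (cmp 7,9)
jl again: taken
add esi, 4 → esi=(-1)+4=3
mov esi, [ebx] → esi=M[12]=-3
sub esi, 15 → esi=(-3)-15=-18
mov esi, [ebx] → esi=M[12]=-3
sub esi, 8 → esi=(-3)-8=-11
add ebx, 4 → ebx=12+4=16
add edi, 1 → edi=7+1=8
cmp edi, 9  (cmp 8,9)
jl again: taken
add esi, 4 → esi=(-11)+4=-7
mov esi, [ebx] → esi=M[16]=6
sub esi, 15 → esi=6-15=-9
mov esi, [ebx] → esi=M[16]=6
sub esi, 8 → esi=6-8=-2
add ebx, 4 → ebx=16+4=20
add edi, 1 → edi=8+1=9
cmp edi, 9  (cmp 9,9)
jl again: not taken
mov [0], esi → M[0]=-2
halt.

-2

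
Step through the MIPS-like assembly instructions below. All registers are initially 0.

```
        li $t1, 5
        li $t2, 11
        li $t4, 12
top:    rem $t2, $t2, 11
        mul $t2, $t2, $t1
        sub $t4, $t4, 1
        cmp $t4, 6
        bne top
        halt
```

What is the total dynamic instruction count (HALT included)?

34

li $t1, 5 → $t1=5
li $t2, 11 → $t2=11
li $t4, 12 → $t4=12
rem $t2, $t2, 11 → $t2=11%11=0
mul $t2, $t2, $t1 → $t2=0*5=0
sub $t4, $t4, 1 → $t4=12-1=11
cmp $t4, 6  (cmp 11,6)
bne top: taken
rem $t2, $t2, 11 → $t2=0%11=0
mul $t2, $t2, $t1 → $t2=0*5=0
sub $t4, $t4, 1 → $t4=11-1=10
cmp $t4, 6  (cmp 10,6)
bne top: taken
rem $t2, $t2, 11 → $t2=0%11=0
mul $t2, $t2, $t1 → $t2=0*5=0
sub $t4, $t4, 1 → $t4=10-1=9
cmp $t4, 6  (cmp 9,6)
bne top: taken
rem $t2, $t2, 11 → $t2=0%11=0
mul $t2, $t2, $t1 → $t2=0*5=0
sub $t4, $t4, 1 → $t4=9-1=8
cmp $t4, 6  (cmp 8,6)
bne top: taken
rem $t2, $t2, 11 → $t2=0%11=0
mul $t2, $t2, $t1 → $t2=0*5=0
sub $t4, $t4, 1 → $t4=8-1=7
cmp $t4, 6  (cmp 7,6)
bne top: taken
rem $t2, $t2, 11 → $t2=0%11=0
mul $t2, $t2, $t1 → $t2=0*5=0
sub $t4, $t4, 1 → $t4=7-1=6
cmp $t4, 6  (cmp 6,6)
bne top: not taken
halt.
Total executed instructions: 34.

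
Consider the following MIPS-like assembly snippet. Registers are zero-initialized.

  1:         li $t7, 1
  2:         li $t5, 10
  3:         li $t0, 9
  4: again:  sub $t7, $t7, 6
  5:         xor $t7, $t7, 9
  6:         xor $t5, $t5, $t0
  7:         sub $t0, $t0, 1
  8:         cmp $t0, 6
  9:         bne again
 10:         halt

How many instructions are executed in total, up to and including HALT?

after li $t7, 1: $t7=1
after li $t5, 10: $t5=10
after li $t0, 9: $t0=9
after sub $t7, $t7, 6: $t7=1-6=-5
after xor $t7, $t7, 9: $t7=(-5)^9=-14
after xor $t5, $t5, $t0: $t5=10^9=3
after sub $t0, $t0, 1: $t0=9-1=8
cmp $t0, 6  (cmp 8,6)
bne again: taken
after sub $t7, $t7, 6: $t7=(-14)-6=-20
after xor $t7, $t7, 9: $t7=(-20)^9=-27
after xor $t5, $t5, $t0: $t5=3^8=11
after sub $t0, $t0, 1: $t0=8-1=7
cmp $t0, 6  (cmp 7,6)
bne again: taken
after sub $t7, $t7, 6: $t7=(-27)-6=-33
after xor $t7, $t7, 9: $t7=(-33)^9=-42
after xor $t5, $t5, $t0: $t5=11^7=12
after sub $t0, $t0, 1: $t0=7-1=6
cmp $t0, 6  (cmp 6,6)
bne again: not taken
halt.
Total executed instructions: 22.

22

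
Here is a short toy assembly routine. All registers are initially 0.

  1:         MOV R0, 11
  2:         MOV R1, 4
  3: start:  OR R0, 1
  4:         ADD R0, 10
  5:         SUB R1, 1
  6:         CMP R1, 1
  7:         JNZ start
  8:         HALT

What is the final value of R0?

41

MOV R0, 11 → R0=11
MOV R1, 4 → R1=4
OR R0, 1 → R0=11|1=11
ADD R0, 10 → R0=11+10=21
SUB R1, 1 → R1=4-1=3
CMP R1, 1  (cmp 3,1)
JNZ start: taken
OR R0, 1 → R0=21|1=21
ADD R0, 10 → R0=21+10=31
SUB R1, 1 → R1=3-1=2
CMP R1, 1  (cmp 2,1)
JNZ start: taken
OR R0, 1 → R0=31|1=31
ADD R0, 10 → R0=31+10=41
SUB R1, 1 → R1=2-1=1
CMP R1, 1  (cmp 1,1)
JNZ start: not taken
halt.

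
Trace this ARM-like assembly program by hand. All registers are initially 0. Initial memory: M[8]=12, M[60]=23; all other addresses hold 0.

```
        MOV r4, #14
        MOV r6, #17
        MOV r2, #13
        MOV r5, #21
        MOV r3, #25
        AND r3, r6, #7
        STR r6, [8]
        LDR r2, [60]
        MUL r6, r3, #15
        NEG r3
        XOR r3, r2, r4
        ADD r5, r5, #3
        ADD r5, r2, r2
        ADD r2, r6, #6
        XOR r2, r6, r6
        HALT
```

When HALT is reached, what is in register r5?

after MOV r4, #14: r4=14
after MOV r6, #17: r6=17
after MOV r2, #13: r2=13
after MOV r5, #21: r5=21
after MOV r3, #25: r3=25
after AND r3, r6, #7: r3=17&7=1
STR r6, [8] → M[8]=17
after LDR r2, [60]: r2=M[60]=23
after MUL r6, r3, #15: r6=1*15=15
after NEG r3: r3=-(1)=-1
after XOR r3, r2, r4: r3=23^14=25
after ADD r5, r5, #3: r5=21+3=24
after ADD r5, r2, r2: r5=23+23=46
after ADD r2, r6, #6: r2=15+6=21
after XOR r2, r6, r6: r2=15^15=0
halt.

46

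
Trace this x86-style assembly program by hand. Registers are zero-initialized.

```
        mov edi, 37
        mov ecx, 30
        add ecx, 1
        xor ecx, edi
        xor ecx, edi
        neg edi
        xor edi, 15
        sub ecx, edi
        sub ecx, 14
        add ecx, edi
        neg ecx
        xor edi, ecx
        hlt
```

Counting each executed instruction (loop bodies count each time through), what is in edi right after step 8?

-44

mov edi, 37 → edi=37
mov ecx, 30 → ecx=30
add ecx, 1 → ecx=30+1=31
xor ecx, edi → ecx=31^37=58
xor ecx, edi → ecx=58^37=31
neg edi → edi=-(37)=-37
xor edi, 15 → edi=(-37)^15=-44
sub ecx, edi → ecx=31-(-44)=75
After step 8: edi = -44.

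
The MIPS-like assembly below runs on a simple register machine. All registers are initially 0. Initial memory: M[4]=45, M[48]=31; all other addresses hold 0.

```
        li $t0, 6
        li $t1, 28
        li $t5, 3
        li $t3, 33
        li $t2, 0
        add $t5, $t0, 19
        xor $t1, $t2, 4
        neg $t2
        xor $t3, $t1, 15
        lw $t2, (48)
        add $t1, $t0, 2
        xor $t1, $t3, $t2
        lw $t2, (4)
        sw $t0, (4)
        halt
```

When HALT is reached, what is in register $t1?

20

$t0=6
$t1=28
$t5=3
$t3=33
$t2=0
$t5=6+19=25
$t1=0^4=4
$t2=-(0)=0
$t3=4^15=11
$t2=M[48]=31
$t1=6+2=8
$t1=11^31=20
$t2=M[4]=45
sw $t0, (4) → M[4]=6
halt.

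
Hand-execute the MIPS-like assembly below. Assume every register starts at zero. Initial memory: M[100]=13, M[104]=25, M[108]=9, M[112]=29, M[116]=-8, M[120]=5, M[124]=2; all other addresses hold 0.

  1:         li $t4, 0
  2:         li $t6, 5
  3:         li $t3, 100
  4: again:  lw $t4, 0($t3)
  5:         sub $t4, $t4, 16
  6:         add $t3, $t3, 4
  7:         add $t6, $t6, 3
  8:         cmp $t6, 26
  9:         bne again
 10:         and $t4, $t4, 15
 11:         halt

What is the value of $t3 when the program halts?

after li $t4, 0: $t4=0
after li $t6, 5: $t6=5
after li $t3, 100: $t3=100
after lw $t4, 0($t3): $t4=M[100]=13
after sub $t4, $t4, 16: $t4=13-16=-3
after add $t3, $t3, 4: $t3=100+4=104
after add $t6, $t6, 3: $t6=5+3=8
cmp $t6, 26  (cmp 8,26)
bne again: taken
after lw $t4, 0($t3): $t4=M[104]=25
after sub $t4, $t4, 16: $t4=25-16=9
after add $t3, $t3, 4: $t3=104+4=108
after add $t6, $t6, 3: $t6=8+3=11
cmp $t6, 26  (cmp 11,26)
bne again: taken
after lw $t4, 0($t3): $t4=M[108]=9
after sub $t4, $t4, 16: $t4=9-16=-7
after add $t3, $t3, 4: $t3=108+4=112
after add $t6, $t6, 3: $t6=11+3=14
cmp $t6, 26  (cmp 14,26)
bne again: taken
after lw $t4, 0($t3): $t4=M[112]=29
after sub $t4, $t4, 16: $t4=29-16=13
after add $t3, $t3, 4: $t3=112+4=116
after add $t6, $t6, 3: $t6=14+3=17
cmp $t6, 26  (cmp 17,26)
bne again: taken
after lw $t4, 0($t3): $t4=M[116]=-8
after sub $t4, $t4, 16: $t4=(-8)-16=-24
after add $t3, $t3, 4: $t3=116+4=120
after add $t6, $t6, 3: $t6=17+3=20
cmp $t6, 26  (cmp 20,26)
bne again: taken
after lw $t4, 0($t3): $t4=M[120]=5
after sub $t4, $t4, 16: $t4=5-16=-11
after add $t3, $t3, 4: $t3=120+4=124
after add $t6, $t6, 3: $t6=20+3=23
cmp $t6, 26  (cmp 23,26)
bne again: taken
after lw $t4, 0($t3): $t4=M[124]=2
after sub $t4, $t4, 16: $t4=2-16=-14
after add $t3, $t3, 4: $t3=124+4=128
after add $t6, $t6, 3: $t6=23+3=26
cmp $t6, 26  (cmp 26,26)
bne again: not taken
after and $t4, $t4, 15: $t4=(-14)&15=2
halt.

128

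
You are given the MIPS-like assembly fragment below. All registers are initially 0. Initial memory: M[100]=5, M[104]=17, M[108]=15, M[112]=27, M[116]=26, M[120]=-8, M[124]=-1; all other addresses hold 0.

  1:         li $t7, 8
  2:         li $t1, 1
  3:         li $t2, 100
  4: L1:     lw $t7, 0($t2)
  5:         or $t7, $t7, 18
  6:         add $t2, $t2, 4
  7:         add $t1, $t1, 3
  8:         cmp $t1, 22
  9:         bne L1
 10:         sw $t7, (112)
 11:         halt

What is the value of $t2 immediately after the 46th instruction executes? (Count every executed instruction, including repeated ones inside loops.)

128

li $t7, 8 → $t7=8
li $t1, 1 → $t1=1
li $t2, 100 → $t2=100
lw $t7, 0($t2) → $t7=M[100]=5
or $t7, $t7, 18 → $t7=5|18=23
add $t2, $t2, 4 → $t2=100+4=104
add $t1, $t1, 3 → $t1=1+3=4
cmp $t1, 22  (cmp 4,22)
bne L1: taken
lw $t7, 0($t2) → $t7=M[104]=17
or $t7, $t7, 18 → $t7=17|18=19
add $t2, $t2, 4 → $t2=104+4=108
add $t1, $t1, 3 → $t1=4+3=7
cmp $t1, 22  (cmp 7,22)
bne L1: taken
lw $t7, 0($t2) → $t7=M[108]=15
or $t7, $t7, 18 → $t7=15|18=31
add $t2, $t2, 4 → $t2=108+4=112
add $t1, $t1, 3 → $t1=7+3=10
cmp $t1, 22  (cmp 10,22)
bne L1: taken
lw $t7, 0($t2) → $t7=M[112]=27
or $t7, $t7, 18 → $t7=27|18=27
add $t2, $t2, 4 → $t2=112+4=116
add $t1, $t1, 3 → $t1=10+3=13
cmp $t1, 22  (cmp 13,22)
bne L1: taken
lw $t7, 0($t2) → $t7=M[116]=26
or $t7, $t7, 18 → $t7=26|18=26
add $t2, $t2, 4 → $t2=116+4=120
add $t1, $t1, 3 → $t1=13+3=16
cmp $t1, 22  (cmp 16,22)
bne L1: taken
lw $t7, 0($t2) → $t7=M[120]=-8
or $t7, $t7, 18 → $t7=(-8)|18=-6
add $t2, $t2, 4 → $t2=120+4=124
add $t1, $t1, 3 → $t1=16+3=19
cmp $t1, 22  (cmp 19,22)
bne L1: taken
lw $t7, 0($t2) → $t7=M[124]=-1
or $t7, $t7, 18 → $t7=(-1)|18=-1
add $t2, $t2, 4 → $t2=124+4=128
add $t1, $t1, 3 → $t1=19+3=22
cmp $t1, 22  (cmp 22,22)
bne L1: not taken
sw $t7, (112) → M[112]=-1
After step 46: $t2 = 128.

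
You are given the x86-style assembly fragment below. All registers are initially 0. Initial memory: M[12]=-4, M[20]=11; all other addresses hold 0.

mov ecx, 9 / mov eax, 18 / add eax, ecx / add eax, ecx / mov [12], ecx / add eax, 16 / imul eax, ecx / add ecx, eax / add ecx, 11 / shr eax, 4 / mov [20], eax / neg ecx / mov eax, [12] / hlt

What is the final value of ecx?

-488

after mov ecx, 9: ecx=9
after mov eax, 18: eax=18
after add eax, ecx: eax=18+9=27
after add eax, ecx: eax=27+9=36
mov [12], ecx → M[12]=9
after add eax, 16: eax=36+16=52
after imul eax, ecx: eax=52*9=468
after add ecx, eax: ecx=9+468=477
after add ecx, 11: ecx=477+11=488
after shr eax, 4: eax=468>>4=29
mov [20], eax → M[20]=29
after neg ecx: ecx=-(488)=-488
after mov eax, [12]: eax=M[12]=9
halt.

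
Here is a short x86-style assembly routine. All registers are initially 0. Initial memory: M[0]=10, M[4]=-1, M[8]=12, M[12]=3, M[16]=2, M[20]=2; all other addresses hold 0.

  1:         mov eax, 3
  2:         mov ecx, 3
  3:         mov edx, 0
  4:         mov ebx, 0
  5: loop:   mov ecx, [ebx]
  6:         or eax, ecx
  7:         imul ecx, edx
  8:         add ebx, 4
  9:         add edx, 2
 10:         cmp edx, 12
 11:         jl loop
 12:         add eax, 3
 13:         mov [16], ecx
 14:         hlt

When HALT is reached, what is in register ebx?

eax=3
ecx=3
edx=0
ebx=0
ecx=M[0]=10
eax=3|10=11
ecx=10*0=0
ebx=0+4=4
edx=0+2=2
cmp edx, 12  (cmp 2,12)
jl loop: taken
ecx=M[4]=-1
eax=11|(-1)=-1
ecx=(-1)*2=-2
ebx=4+4=8
edx=2+2=4
cmp edx, 12  (cmp 4,12)
jl loop: taken
ecx=M[8]=12
eax=(-1)|12=-1
ecx=12*4=48
ebx=8+4=12
edx=4+2=6
cmp edx, 12  (cmp 6,12)
jl loop: taken
ecx=M[12]=3
eax=(-1)|3=-1
ecx=3*6=18
ebx=12+4=16
edx=6+2=8
cmp edx, 12  (cmp 8,12)
jl loop: taken
ecx=M[16]=2
eax=(-1)|2=-1
ecx=2*8=16
ebx=16+4=20
edx=8+2=10
cmp edx, 12  (cmp 10,12)
jl loop: taken
ecx=M[20]=2
eax=(-1)|2=-1
ecx=2*10=20
ebx=20+4=24
edx=10+2=12
cmp edx, 12  (cmp 12,12)
jl loop: not taken
eax=(-1)+3=2
mov [16], ecx → M[16]=20
halt.

24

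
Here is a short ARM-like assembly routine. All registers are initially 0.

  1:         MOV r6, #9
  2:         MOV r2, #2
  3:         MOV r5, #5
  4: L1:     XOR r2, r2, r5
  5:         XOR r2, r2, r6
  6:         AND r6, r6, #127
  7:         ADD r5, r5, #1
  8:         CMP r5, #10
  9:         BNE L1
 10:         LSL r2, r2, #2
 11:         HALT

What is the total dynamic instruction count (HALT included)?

after MOV r6, #9: r6=9
after MOV r2, #2: r2=2
after MOV r5, #5: r5=5
after XOR r2, r2, r5: r2=2^5=7
after XOR r2, r2, r6: r2=7^9=14
after AND r6, r6, #127: r6=9&127=9
after ADD r5, r5, #1: r5=5+1=6
CMP r5, #10  (cmp 6,10)
BNE L1: taken
after XOR r2, r2, r5: r2=14^6=8
after XOR r2, r2, r6: r2=8^9=1
after AND r6, r6, #127: r6=9&127=9
after ADD r5, r5, #1: r5=6+1=7
CMP r5, #10  (cmp 7,10)
BNE L1: taken
after XOR r2, r2, r5: r2=1^7=6
after XOR r2, r2, r6: r2=6^9=15
after AND r6, r6, #127: r6=9&127=9
after ADD r5, r5, #1: r5=7+1=8
CMP r5, #10  (cmp 8,10)
BNE L1: taken
after XOR r2, r2, r5: r2=15^8=7
after XOR r2, r2, r6: r2=7^9=14
after AND r6, r6, #127: r6=9&127=9
after ADD r5, r5, #1: r5=8+1=9
CMP r5, #10  (cmp 9,10)
BNE L1: taken
after XOR r2, r2, r5: r2=14^9=7
after XOR r2, r2, r6: r2=7^9=14
after AND r6, r6, #127: r6=9&127=9
after ADD r5, r5, #1: r5=9+1=10
CMP r5, #10  (cmp 10,10)
BNE L1: not taken
after LSL r2, r2, #2: r2=14<<2=56
halt.
Total executed instructions: 35.

35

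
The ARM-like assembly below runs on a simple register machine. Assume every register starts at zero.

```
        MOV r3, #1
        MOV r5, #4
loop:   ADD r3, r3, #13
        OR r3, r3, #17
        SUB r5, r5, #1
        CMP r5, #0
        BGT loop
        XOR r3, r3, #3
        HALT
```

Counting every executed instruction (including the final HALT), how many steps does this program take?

after MOV r3, #1: r3=1
after MOV r5, #4: r5=4
after ADD r3, r3, #13: r3=1+13=14
after OR r3, r3, #17: r3=14|17=31
after SUB r5, r5, #1: r5=4-1=3
CMP r5, #0  (cmp 3,0)
BGT loop: taken
after ADD r3, r3, #13: r3=31+13=44
after OR r3, r3, #17: r3=44|17=61
after SUB r5, r5, #1: r5=3-1=2
CMP r5, #0  (cmp 2,0)
BGT loop: taken
after ADD r3, r3, #13: r3=61+13=74
after OR r3, r3, #17: r3=74|17=91
after SUB r5, r5, #1: r5=2-1=1
CMP r5, #0  (cmp 1,0)
BGT loop: taken
after ADD r3, r3, #13: r3=91+13=104
after OR r3, r3, #17: r3=104|17=121
after SUB r5, r5, #1: r5=1-1=0
CMP r5, #0  (cmp 0,0)
BGT loop: not taken
after XOR r3, r3, #3: r3=121^3=122
halt.
Total executed instructions: 24.

24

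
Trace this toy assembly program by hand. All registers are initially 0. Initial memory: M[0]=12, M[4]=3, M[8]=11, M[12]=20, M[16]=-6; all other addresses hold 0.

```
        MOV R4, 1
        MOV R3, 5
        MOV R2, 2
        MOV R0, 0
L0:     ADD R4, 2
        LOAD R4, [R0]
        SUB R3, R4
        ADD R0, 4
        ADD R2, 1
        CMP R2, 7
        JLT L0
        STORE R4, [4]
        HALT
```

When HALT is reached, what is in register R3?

R4=1
R3=5
R2=2
R0=0
R4=1+2=3
R4=M[0]=12
R3=5-12=-7
R0=0+4=4
R2=2+1=3
CMP R2, 7  (cmp 3,7)
JLT L0: taken
R4=12+2=14
R4=M[4]=3
R3=(-7)-3=-10
R0=4+4=8
R2=3+1=4
CMP R2, 7  (cmp 4,7)
JLT L0: taken
R4=3+2=5
R4=M[8]=11
R3=(-10)-11=-21
R0=8+4=12
R2=4+1=5
CMP R2, 7  (cmp 5,7)
JLT L0: taken
R4=11+2=13
R4=M[12]=20
R3=(-21)-20=-41
R0=12+4=16
R2=5+1=6
CMP R2, 7  (cmp 6,7)
JLT L0: taken
R4=20+2=22
R4=M[16]=-6
R3=(-41)-(-6)=-35
R0=16+4=20
R2=6+1=7
CMP R2, 7  (cmp 7,7)
JLT L0: not taken
STORE R4, [4] → M[4]=-6
halt.

-35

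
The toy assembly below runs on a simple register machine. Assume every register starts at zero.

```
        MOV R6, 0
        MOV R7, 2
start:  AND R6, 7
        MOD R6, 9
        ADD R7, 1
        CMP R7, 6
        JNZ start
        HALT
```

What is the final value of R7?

R6=0
R7=2
R6=0&7=0
R6=0%9=0
R7=2+1=3
CMP R7, 6  (cmp 3,6)
JNZ start: taken
R6=0&7=0
R6=0%9=0
R7=3+1=4
CMP R7, 6  (cmp 4,6)
JNZ start: taken
R6=0&7=0
R6=0%9=0
R7=4+1=5
CMP R7, 6  (cmp 5,6)
JNZ start: taken
R6=0&7=0
R6=0%9=0
R7=5+1=6
CMP R7, 6  (cmp 6,6)
JNZ start: not taken
halt.

6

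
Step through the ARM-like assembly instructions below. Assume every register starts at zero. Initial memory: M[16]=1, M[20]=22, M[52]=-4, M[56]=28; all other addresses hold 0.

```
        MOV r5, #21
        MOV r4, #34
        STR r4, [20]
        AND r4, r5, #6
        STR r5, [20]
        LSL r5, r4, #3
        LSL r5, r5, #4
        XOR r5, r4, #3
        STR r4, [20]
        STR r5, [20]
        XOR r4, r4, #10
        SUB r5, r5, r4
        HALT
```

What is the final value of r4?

14

r5=21
r4=34
STR r4, [20] → M[20]=34
r4=21&6=4
STR r5, [20] → M[20]=21
r5=4<<3=32
r5=32<<4=512
r5=4^3=7
STR r4, [20] → M[20]=4
STR r5, [20] → M[20]=7
r4=4^10=14
r5=7-14=-7
halt.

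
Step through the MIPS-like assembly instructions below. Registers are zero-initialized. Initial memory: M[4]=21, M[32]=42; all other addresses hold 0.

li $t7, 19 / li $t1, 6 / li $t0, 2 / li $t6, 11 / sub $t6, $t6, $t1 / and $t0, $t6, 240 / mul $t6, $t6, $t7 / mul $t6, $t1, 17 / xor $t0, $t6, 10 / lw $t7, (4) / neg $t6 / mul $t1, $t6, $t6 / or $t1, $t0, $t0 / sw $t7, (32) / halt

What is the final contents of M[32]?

21

after li $t7, 19: $t7=19
after li $t1, 6: $t1=6
after li $t0, 2: $t0=2
after li $t6, 11: $t6=11
after sub $t6, $t6, $t1: $t6=11-6=5
after and $t0, $t6, 240: $t0=5&240=0
after mul $t6, $t6, $t7: $t6=5*19=95
after mul $t6, $t1, 17: $t6=6*17=102
after xor $t0, $t6, 10: $t0=102^10=108
after lw $t7, (4): $t7=M[4]=21
after neg $t6: $t6=-(102)=-102
after mul $t1, $t6, $t6: $t1=(-102)*(-102)=10404
after or $t1, $t0, $t0: $t1=108|108=108
sw $t7, (32) → M[32]=21
halt.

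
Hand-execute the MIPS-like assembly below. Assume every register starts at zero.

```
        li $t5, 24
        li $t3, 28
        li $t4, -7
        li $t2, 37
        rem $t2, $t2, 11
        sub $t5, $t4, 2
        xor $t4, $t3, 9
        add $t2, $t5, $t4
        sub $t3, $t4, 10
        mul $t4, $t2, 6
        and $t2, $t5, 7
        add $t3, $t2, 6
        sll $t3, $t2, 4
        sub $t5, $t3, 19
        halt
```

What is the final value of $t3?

112

after li $t5, 24: $t5=24
after li $t3, 28: $t3=28
after li $t4, -7: $t4=-7
after li $t2, 37: $t2=37
after rem $t2, $t2, 11: $t2=37%11=4
after sub $t5, $t4, 2: $t5=(-7)-2=-9
after xor $t4, $t3, 9: $t4=28^9=21
after add $t2, $t5, $t4: $t2=(-9)+21=12
after sub $t3, $t4, 10: $t3=21-10=11
after mul $t4, $t2, 6: $t4=12*6=72
after and $t2, $t5, 7: $t2=(-9)&7=7
after add $t3, $t2, 6: $t3=7+6=13
after sll $t3, $t2, 4: $t3=7<<4=112
after sub $t5, $t3, 19: $t5=112-19=93
halt.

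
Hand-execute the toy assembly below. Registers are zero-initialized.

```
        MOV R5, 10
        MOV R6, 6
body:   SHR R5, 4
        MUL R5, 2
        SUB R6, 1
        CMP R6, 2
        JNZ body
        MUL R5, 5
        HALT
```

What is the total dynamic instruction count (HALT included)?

MOV R5, 10 → R5=10
MOV R6, 6 → R6=6
SHR R5, 4 → R5=10>>4=0
MUL R5, 2 → R5=0*2=0
SUB R6, 1 → R6=6-1=5
CMP R6, 2  (cmp 5,2)
JNZ body: taken
SHR R5, 4 → R5=0>>4=0
MUL R5, 2 → R5=0*2=0
SUB R6, 1 → R6=5-1=4
CMP R6, 2  (cmp 4,2)
JNZ body: taken
SHR R5, 4 → R5=0>>4=0
MUL R5, 2 → R5=0*2=0
SUB R6, 1 → R6=4-1=3
CMP R6, 2  (cmp 3,2)
JNZ body: taken
SHR R5, 4 → R5=0>>4=0
MUL R5, 2 → R5=0*2=0
SUB R6, 1 → R6=3-1=2
CMP R6, 2  (cmp 2,2)
JNZ body: not taken
MUL R5, 5 → R5=0*5=0
halt.
Total executed instructions: 24.

24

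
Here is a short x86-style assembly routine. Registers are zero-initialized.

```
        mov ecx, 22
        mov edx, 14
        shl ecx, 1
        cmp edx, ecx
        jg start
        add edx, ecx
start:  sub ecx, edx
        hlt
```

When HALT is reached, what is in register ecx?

ecx=22
edx=14
ecx=22<<1=44
cmp edx, ecx  (cmp 14,44)
jg start: not taken
edx=14+44=58
ecx=44-58=-14
halt.

-14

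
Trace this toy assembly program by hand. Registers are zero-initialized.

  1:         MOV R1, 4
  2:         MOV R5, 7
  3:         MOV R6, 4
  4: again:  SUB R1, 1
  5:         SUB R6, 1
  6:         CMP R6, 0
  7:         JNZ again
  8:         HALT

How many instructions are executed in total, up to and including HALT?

MOV R1, 4 → R1=4
MOV R5, 7 → R5=7
MOV R6, 4 → R6=4
SUB R1, 1 → R1=4-1=3
SUB R6, 1 → R6=4-1=3
CMP R6, 0  (cmp 3,0)
JNZ again: taken
SUB R1, 1 → R1=3-1=2
SUB R6, 1 → R6=3-1=2
CMP R6, 0  (cmp 2,0)
JNZ again: taken
SUB R1, 1 → R1=2-1=1
SUB R6, 1 → R6=2-1=1
CMP R6, 0  (cmp 1,0)
JNZ again: taken
SUB R1, 1 → R1=1-1=0
SUB R6, 1 → R6=1-1=0
CMP R6, 0  (cmp 0,0)
JNZ again: not taken
halt.
Total executed instructions: 20.

20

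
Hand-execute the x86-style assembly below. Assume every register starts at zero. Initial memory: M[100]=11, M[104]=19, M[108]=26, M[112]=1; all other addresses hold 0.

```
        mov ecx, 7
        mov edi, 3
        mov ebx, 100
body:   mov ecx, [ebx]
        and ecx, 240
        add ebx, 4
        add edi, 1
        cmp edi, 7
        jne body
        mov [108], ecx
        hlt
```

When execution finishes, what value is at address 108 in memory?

after mov ecx, 7: ecx=7
after mov edi, 3: edi=3
after mov ebx, 100: ebx=100
after mov ecx, [ebx]: ecx=M[100]=11
after and ecx, 240: ecx=11&240=0
after add ebx, 4: ebx=100+4=104
after add edi, 1: edi=3+1=4
cmp edi, 7  (cmp 4,7)
jne body: taken
after mov ecx, [ebx]: ecx=M[104]=19
after and ecx, 240: ecx=19&240=16
after add ebx, 4: ebx=104+4=108
after add edi, 1: edi=4+1=5
cmp edi, 7  (cmp 5,7)
jne body: taken
after mov ecx, [ebx]: ecx=M[108]=26
after and ecx, 240: ecx=26&240=16
after add ebx, 4: ebx=108+4=112
after add edi, 1: edi=5+1=6
cmp edi, 7  (cmp 6,7)
jne body: taken
after mov ecx, [ebx]: ecx=M[112]=1
after and ecx, 240: ecx=1&240=0
after add ebx, 4: ebx=112+4=116
after add edi, 1: edi=6+1=7
cmp edi, 7  (cmp 7,7)
jne body: not taken
mov [108], ecx → M[108]=0
halt.

0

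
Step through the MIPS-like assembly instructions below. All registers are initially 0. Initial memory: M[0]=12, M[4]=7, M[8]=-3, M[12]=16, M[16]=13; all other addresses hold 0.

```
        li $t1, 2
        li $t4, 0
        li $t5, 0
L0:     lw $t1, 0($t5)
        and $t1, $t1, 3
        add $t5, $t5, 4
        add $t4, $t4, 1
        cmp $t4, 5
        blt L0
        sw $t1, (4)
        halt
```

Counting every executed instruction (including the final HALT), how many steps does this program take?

35

$t1=2
$t4=0
$t5=0
$t1=M[0]=12
$t1=12&3=0
$t5=0+4=4
$t4=0+1=1
cmp $t4, 5  (cmp 1,5)
blt L0: taken
$t1=M[4]=7
$t1=7&3=3
$t5=4+4=8
$t4=1+1=2
cmp $t4, 5  (cmp 2,5)
blt L0: taken
$t1=M[8]=-3
$t1=(-3)&3=1
$t5=8+4=12
$t4=2+1=3
cmp $t4, 5  (cmp 3,5)
blt L0: taken
$t1=M[12]=16
$t1=16&3=0
$t5=12+4=16
$t4=3+1=4
cmp $t4, 5  (cmp 4,5)
blt L0: taken
$t1=M[16]=13
$t1=13&3=1
$t5=16+4=20
$t4=4+1=5
cmp $t4, 5  (cmp 5,5)
blt L0: not taken
sw $t1, (4) → M[4]=1
halt.
Total executed instructions: 35.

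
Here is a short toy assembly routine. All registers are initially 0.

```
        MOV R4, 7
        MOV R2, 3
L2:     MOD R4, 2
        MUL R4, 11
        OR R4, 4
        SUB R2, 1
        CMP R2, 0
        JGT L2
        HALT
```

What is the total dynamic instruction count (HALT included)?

21

after MOV R4, 7: R4=7
after MOV R2, 3: R2=3
after MOD R4, 2: R4=7%2=1
after MUL R4, 11: R4=1*11=11
after OR R4, 4: R4=11|4=15
after SUB R2, 1: R2=3-1=2
CMP R2, 0  (cmp 2,0)
JGT L2: taken
after MOD R4, 2: R4=15%2=1
after MUL R4, 11: R4=1*11=11
after OR R4, 4: R4=11|4=15
after SUB R2, 1: R2=2-1=1
CMP R2, 0  (cmp 1,0)
JGT L2: taken
after MOD R4, 2: R4=15%2=1
after MUL R4, 11: R4=1*11=11
after OR R4, 4: R4=11|4=15
after SUB R2, 1: R2=1-1=0
CMP R2, 0  (cmp 0,0)
JGT L2: not taken
halt.
Total executed instructions: 21.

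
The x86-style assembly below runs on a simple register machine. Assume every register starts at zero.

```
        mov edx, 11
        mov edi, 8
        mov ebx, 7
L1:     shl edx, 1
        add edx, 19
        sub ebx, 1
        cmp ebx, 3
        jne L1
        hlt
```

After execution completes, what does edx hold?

after mov edx, 11: edx=11
after mov edi, 8: edi=8
after mov ebx, 7: ebx=7
after shl edx, 1: edx=11<<1=22
after add edx, 19: edx=22+19=41
after sub ebx, 1: ebx=7-1=6
cmp ebx, 3  (cmp 6,3)
jne L1: taken
after shl edx, 1: edx=41<<1=82
after add edx, 19: edx=82+19=101
after sub ebx, 1: ebx=6-1=5
cmp ebx, 3  (cmp 5,3)
jne L1: taken
after shl edx, 1: edx=101<<1=202
after add edx, 19: edx=202+19=221
after sub ebx, 1: ebx=5-1=4
cmp ebx, 3  (cmp 4,3)
jne L1: taken
after shl edx, 1: edx=221<<1=442
after add edx, 19: edx=442+19=461
after sub ebx, 1: ebx=4-1=3
cmp ebx, 3  (cmp 3,3)
jne L1: not taken
halt.

461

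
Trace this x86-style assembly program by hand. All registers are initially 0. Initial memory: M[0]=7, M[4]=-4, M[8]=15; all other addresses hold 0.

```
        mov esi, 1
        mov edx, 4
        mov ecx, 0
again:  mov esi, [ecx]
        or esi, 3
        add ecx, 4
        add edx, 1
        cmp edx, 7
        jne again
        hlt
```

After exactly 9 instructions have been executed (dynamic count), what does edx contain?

5

mov esi, 1 → esi=1
mov edx, 4 → edx=4
mov ecx, 0 → ecx=0
mov esi, [ecx] → esi=M[0]=7
or esi, 3 → esi=7|3=7
add ecx, 4 → ecx=0+4=4
add edx, 1 → edx=4+1=5
cmp edx, 7  (cmp 5,7)
jne again: taken
After step 9: edx = 5.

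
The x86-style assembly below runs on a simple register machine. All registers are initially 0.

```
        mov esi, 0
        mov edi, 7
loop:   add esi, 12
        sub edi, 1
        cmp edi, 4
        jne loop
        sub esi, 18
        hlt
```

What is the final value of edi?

4

esi=0
edi=7
esi=0+12=12
edi=7-1=6
cmp edi, 4  (cmp 6,4)
jne loop: taken
esi=12+12=24
edi=6-1=5
cmp edi, 4  (cmp 5,4)
jne loop: taken
esi=24+12=36
edi=5-1=4
cmp edi, 4  (cmp 4,4)
jne loop: not taken
esi=36-18=18
halt.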